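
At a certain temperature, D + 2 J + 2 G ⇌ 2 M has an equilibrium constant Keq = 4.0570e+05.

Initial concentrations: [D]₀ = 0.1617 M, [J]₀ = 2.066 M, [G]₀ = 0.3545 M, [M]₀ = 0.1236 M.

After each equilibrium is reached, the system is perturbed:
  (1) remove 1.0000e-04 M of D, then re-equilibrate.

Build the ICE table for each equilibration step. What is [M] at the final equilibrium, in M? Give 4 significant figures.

Q₀ = 0.1761 vs Keq = 4.0570e+05 ⇒ Q<K, forward
Step 1:
                  D         J         G         M
  Initial    0.1617     2.066    0.3545    0.1236
  Change    -0.1615   -0.3231   -0.3231    0.3231
  Equil   1.6390e-04     1.743   0.03143    0.4467
  solve Keq expr → x = 0.1615; check Q = 4.0570e+05
Then remove 1.0000e-04 M of D.
Step 2:
                  D         J         G         M
  Initial 6.3903e-05     1.743   0.03143    0.4467
  Change  9.7801e-05 1.9560e-04 1.9560e-04 -1.9560e-04
  Equil   1.6170e-04     1.743   0.03162    0.4465
  solve Keq expr → x = -9.7801e-05; check Q = 4.0570e+05

[M]_eq = 0.4465 M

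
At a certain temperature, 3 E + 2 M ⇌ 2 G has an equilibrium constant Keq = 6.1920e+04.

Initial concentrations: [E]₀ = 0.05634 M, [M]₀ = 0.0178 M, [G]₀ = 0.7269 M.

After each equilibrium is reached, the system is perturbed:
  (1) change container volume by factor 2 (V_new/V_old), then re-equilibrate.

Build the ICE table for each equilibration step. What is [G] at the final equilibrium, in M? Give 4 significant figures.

Q₀ = 9.3252e+06 vs Keq = 6.1920e+04 ⇒ Q>K, reverse
Step 1:
                    E           M           G
  I           0.05634      0.0178      0.7269
  C           0.06755     0.04504    -0.04504
  E            0.1239     0.06284      0.6819
  solve Keq expr → x = -0.02252; check Q = 6.1920e+04
Then change container volume by factor 2 (V_new/V_old).
Step 2:
                    E           M           G
  I           0.06195     0.03142      0.3409
  C           0.02669     0.01779    -0.01779
  E           0.08864     0.04921      0.3231
  solve Keq expr → x = -0.008896; check Q = 6.1920e+04

[G]_eq = 0.3231 M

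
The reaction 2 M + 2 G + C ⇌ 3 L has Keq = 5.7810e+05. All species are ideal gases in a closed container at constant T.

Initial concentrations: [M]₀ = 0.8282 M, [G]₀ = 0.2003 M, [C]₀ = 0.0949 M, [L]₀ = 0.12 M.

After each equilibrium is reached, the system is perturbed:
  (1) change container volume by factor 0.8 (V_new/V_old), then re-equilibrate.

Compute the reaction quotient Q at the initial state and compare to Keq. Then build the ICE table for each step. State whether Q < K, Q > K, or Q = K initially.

Q₀ = 0.6617; Q < K (proceeds forward)

Q₀ = 0.6617 vs Keq = 5.7810e+05 ⇒ Q<K, forward
Step 1:
                    M           G           C           L
  Initial      0.8282      0.2003      0.0949        0.12
  Change      -0.1868     -0.1868    -0.09341      0.2802
  Equil        0.6414     0.01347    0.001486      0.4002
  solve Keq expr → x = 0.09341; check Q = 5.7810e+05
Then change container volume by factor 0.8 (V_new/V_old).
Step 2:
                    M           G           C           L
  Initial      0.8017     0.01684    0.001857      0.5003
  Change  -9.9743e-04 -9.9743e-04 -4.9872e-04    0.001496
  Equil        0.8007     0.01584    0.001358      0.5018
  solve Keq expr → x = 4.9872e-04; check Q = 5.7810e+05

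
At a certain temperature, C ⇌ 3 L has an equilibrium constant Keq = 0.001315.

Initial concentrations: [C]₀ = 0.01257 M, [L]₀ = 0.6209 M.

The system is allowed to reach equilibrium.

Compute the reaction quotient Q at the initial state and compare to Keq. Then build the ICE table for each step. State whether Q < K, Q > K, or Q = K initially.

Q₀ = 19.04 vs Keq = 0.001315 ⇒ Q>K, reverse
Step 1:
                  C         L
  init      0.01257    0.6209
  Δ          0.1857    -0.557
  eq         0.1982   0.06388
  solve Keq expr → x = -0.1857; check Q = 0.001315

Q₀ = 19.04; Q > K (proceeds reverse)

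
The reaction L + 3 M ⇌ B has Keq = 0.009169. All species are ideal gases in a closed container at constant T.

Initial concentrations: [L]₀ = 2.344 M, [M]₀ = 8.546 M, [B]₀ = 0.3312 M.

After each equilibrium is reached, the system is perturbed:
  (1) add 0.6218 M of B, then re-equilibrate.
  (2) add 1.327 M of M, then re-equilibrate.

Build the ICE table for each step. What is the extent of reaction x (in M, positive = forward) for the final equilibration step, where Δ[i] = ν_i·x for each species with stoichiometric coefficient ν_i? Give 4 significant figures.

x = 0.2401 M

Q₀ = 2.2638e-04 vs Keq = 0.009169 ⇒ Q<K, forward
Step 1:
                  L         M         B
  Initial     2.344     8.546    0.3312
  Change     -1.143     -3.43     1.143
  Equil       1.201     5.116     1.474
  solve Keq expr → x = 1.143; check Q = 0.009169
Then add 0.6218 M of B.
Step 2:
                  L         M         B
  Initial     1.201     5.116     2.096
  Change     0.1178    0.3535   -0.1178
  Equil       1.319      5.47     1.978
  solve Keq expr → x = -0.1178; check Q = 0.009169
Then add 1.327 M of M.
Step 3:
                  L         M         B
  Initial     1.319     6.797     1.978
  Change    -0.2401   -0.7203    0.2401
  Equil       1.078     6.076     2.219
  solve Keq expr → x = 0.2401; check Q = 0.009169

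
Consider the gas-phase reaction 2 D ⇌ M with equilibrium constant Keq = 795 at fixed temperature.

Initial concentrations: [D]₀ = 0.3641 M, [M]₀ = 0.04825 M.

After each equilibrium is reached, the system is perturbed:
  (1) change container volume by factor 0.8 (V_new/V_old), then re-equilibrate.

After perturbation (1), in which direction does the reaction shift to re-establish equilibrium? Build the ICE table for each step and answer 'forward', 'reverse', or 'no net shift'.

Direction: forward

Q₀ = 0.364 vs Keq = 795 ⇒ Q<K, forward
Step 1:
                  D         M
  init       0.3641   0.04825
  Δ         -0.3474    0.1737
  eq        0.01671    0.2219
  solve Keq expr → x = 0.1737; check Q = 795
Then change container volume by factor 0.8 (V_new/V_old).
Step 2:
                  D         M
  init      0.02089    0.2774
  Δ       -0.002168  0.001084
  eq        0.01872    0.2785
  solve Keq expr → x = 0.001084; check Q = 795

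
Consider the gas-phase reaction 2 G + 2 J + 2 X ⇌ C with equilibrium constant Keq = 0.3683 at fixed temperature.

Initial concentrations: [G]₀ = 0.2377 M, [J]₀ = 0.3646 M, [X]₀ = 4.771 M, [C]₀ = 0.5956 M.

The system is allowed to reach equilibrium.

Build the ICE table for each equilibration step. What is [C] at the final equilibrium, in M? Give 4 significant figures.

Q₀ = 3.484 vs Keq = 0.3683 ⇒ Q>K, reverse
Step 1:
                  G         J         X         C
  Initial    0.2377    0.3646     4.771    0.5956
  Change     0.1881    0.1881    0.1881  -0.09404
  Equil      0.4258    0.5527     4.959    0.5016
  solve Keq expr → x = -0.09404; check Q = 0.3683

[C]_eq = 0.5016 M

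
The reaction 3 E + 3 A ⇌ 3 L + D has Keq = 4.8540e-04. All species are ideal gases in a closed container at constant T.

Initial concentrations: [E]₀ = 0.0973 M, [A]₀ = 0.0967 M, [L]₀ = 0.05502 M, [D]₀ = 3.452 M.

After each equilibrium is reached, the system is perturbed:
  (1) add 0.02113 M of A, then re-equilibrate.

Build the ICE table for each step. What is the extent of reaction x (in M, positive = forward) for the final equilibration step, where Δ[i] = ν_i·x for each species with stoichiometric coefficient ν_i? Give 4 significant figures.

x = 5.4532e-05 M

Q₀ = 690.3 vs Keq = 4.8540e-04 ⇒ Q>K, reverse
Step 1:
                   E          A          L          D
  Initial     0.0973     0.0967    0.05502      3.452
  Change     0.05383    0.05383   -0.05383   -0.01794
  Equil       0.1511     0.1505   0.001185      3.434
  solve Keq expr → x = -0.01794; check Q = 4.8540e-04
Then add 0.02113 M of A.
Step 2:
                   E          A          L          D
  Initial     0.1511     0.1717   0.001185      3.434
  Change  -1.6360e-04 -1.6360e-04 1.6360e-04 5.4532e-05
  Equil        0.151     0.1715   0.001349      3.434
  solve Keq expr → x = 5.4532e-05; check Q = 4.8540e-04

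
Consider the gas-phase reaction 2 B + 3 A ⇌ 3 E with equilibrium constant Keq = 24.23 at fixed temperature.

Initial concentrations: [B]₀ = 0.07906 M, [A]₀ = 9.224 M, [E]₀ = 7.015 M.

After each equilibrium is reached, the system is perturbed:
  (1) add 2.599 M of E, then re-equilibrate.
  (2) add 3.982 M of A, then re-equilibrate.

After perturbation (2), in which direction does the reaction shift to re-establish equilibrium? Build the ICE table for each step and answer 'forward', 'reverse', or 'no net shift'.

Q₀ = 70.37 vs Keq = 24.23 ⇒ Q>K, reverse
Step 1:
                   B          A          E
  I          0.07906      9.224      7.015
  C          0.05179    0.07768   -0.07768
  E           0.1308      9.302      6.937
  solve Keq expr → x = -0.02589; check Q = 24.23
Then add 2.599 M of E.
Step 2:
                   B          A          E
  I           0.1308      9.302      9.536
  C          0.07283     0.1092    -0.1092
  E           0.2037      9.411      9.427
  solve Keq expr → x = -0.03641; check Q = 24.23
Then add 3.982 M of A.
Step 3:
                   B          A          E
  I           0.2037      13.39      9.427
  C         -0.07976    -0.1196     0.1196
  E           0.1239      13.27      9.547
  solve Keq expr → x = 0.03988; check Q = 24.23

Direction: forward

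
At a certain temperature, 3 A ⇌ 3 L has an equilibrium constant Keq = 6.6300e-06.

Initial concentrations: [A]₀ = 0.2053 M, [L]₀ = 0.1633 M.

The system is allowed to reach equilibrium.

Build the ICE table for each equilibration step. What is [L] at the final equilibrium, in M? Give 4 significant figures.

Q₀ = 0.5033 vs Keq = 6.6300e-06 ⇒ Q>K, reverse
Step 1:
                    A           L
  Initial      0.2053      0.1633
  Change       0.1565     -0.1565
  Equil        0.3618    0.006797
  solve Keq expr → x = -0.05217; check Q = 6.6300e-06

[L]_eq = 0.006797 M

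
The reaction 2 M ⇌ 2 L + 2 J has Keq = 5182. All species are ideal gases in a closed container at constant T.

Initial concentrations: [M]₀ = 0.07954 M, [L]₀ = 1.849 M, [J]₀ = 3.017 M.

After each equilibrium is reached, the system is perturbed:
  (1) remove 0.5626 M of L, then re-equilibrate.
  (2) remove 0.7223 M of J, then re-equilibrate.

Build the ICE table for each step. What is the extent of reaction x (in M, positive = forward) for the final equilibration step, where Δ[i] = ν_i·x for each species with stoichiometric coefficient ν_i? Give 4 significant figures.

x = 0.006258 M

Q₀ = 4919 vs Keq = 5182 ⇒ Q<K, forward
Step 1:
                   M          L          J
  I          0.07954      1.849      3.017
  C        -0.001917   0.001917   0.001917
  E          0.07762      1.851      3.019
  solve Keq expr → x = 9.5858e-04; check Q = 5182
Then remove 0.5626 M of L.
Step 2:
                   M          L          J
  I          0.07762      1.288      3.019
  C         -0.02226    0.02226    0.02226
  E          0.05537      1.311      3.041
  solve Keq expr → x = 0.01113; check Q = 5182
Then remove 0.7223 M of J.
Step 3:
                   M          L          J
  I          0.05537      1.311      2.319
  C         -0.01252    0.01252    0.01252
  E          0.04285      1.323      2.331
  solve Keq expr → x = 0.006258; check Q = 5182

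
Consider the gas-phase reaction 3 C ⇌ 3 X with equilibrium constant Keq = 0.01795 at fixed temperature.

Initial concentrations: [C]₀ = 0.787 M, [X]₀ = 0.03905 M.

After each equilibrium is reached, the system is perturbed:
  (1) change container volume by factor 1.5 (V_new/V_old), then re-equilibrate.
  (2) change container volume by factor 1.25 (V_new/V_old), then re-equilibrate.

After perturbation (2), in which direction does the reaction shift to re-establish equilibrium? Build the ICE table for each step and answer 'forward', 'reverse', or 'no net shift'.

Q₀ = 1.2216e-04 vs Keq = 0.01795 ⇒ Q<K, forward
Step 1:
                    C           X
  Initial       0.787     0.03905
  Change      -0.1324      0.1324
  Equil        0.6546      0.1714
  solve Keq expr → x = 0.04412; check Q = 0.01795
Then change container volume by factor 1.5 (V_new/V_old).
Step 2:
                    C           X
  Initial      0.4364      0.1143
  Change            0           0
  Equil        0.4364      0.1143
  solve Keq expr → x = 0; check Q = 0.01795
Then change container volume by factor 1.25 (V_new/V_old).
Step 3:
                    C           X
  Initial      0.3491     0.09142
  Change            0           0
  Equil        0.3491     0.09142
  solve Keq expr → x = 0; check Q = 0.01795

Direction: no net shift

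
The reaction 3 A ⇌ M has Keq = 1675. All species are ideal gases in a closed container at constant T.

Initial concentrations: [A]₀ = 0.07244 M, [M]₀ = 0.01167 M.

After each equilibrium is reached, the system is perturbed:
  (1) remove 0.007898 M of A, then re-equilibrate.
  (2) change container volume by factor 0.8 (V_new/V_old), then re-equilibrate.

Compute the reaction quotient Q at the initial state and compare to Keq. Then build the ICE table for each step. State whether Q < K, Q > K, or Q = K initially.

Q₀ = 30.7; Q < K (proceeds forward)

Q₀ = 30.7 vs Keq = 1675 ⇒ Q<K, forward
Step 1:
                  A         M
  init      0.07244   0.01167
  Δ        -0.04707   0.01569
  eq        0.02537   0.02736
  solve Keq expr → x = 0.01569; check Q = 1675
Then remove 0.007898 M of A.
Step 2:
                  A         M
  init      0.01747   0.02736
  Δ         0.00714  -0.00238
  eq        0.02461   0.02498
  solve Keq expr → x = -0.00238; check Q = 1675
Then change container volume by factor 0.8 (V_new/V_old).
Step 3:
                  A         M
  init      0.03077   0.03122
  Δ       -0.003891  0.001297
  eq        0.02688   0.03252
  solve Keq expr → x = 0.001297; check Q = 1675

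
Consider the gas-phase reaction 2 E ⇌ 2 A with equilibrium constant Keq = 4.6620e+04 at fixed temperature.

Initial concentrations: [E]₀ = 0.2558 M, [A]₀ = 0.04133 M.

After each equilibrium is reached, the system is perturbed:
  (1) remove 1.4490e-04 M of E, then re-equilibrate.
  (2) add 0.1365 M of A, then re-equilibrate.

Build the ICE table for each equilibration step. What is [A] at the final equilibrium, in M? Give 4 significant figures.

Q₀ = 0.02611 vs Keq = 4.6620e+04 ⇒ Q<K, forward
Step 1:
                  E         A
  init       0.2558   0.04133
  Δ         -0.2544    0.2544
  eq        0.00137    0.2958
  solve Keq expr → x = 0.1272; check Q = 4.6620e+04
Then remove 1.4490e-04 M of E.
Step 2:
                  E         A
  init     0.001225    0.2958
  Δ       1.4423e-04 -1.4423e-04
  eq       0.001369    0.2956
  solve Keq expr → x = -7.2116e-05; check Q = 4.6620e+04
Then add 0.1365 M of A.
Step 3:
                  E         A
  init     0.001369    0.4321
  Δ       6.2927e-04 -6.2927e-04
  eq       0.001998    0.4315
  solve Keq expr → x = -3.1464e-04; check Q = 4.6620e+04

[A]_eq = 0.4315 M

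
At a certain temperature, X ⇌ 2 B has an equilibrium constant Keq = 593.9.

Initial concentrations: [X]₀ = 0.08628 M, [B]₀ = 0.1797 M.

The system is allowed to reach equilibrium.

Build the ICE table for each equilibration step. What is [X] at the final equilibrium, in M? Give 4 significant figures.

[X]_eq = 2.0844e-04 M

Q₀ = 0.3743 vs Keq = 593.9 ⇒ Q<K, forward
Step 1:
                    X           B
  Initial     0.08628      0.1797
  Change     -0.08607      0.1721
  Equil    2.0844e-04      0.3518
  solve Keq expr → x = 0.08607; check Q = 593.9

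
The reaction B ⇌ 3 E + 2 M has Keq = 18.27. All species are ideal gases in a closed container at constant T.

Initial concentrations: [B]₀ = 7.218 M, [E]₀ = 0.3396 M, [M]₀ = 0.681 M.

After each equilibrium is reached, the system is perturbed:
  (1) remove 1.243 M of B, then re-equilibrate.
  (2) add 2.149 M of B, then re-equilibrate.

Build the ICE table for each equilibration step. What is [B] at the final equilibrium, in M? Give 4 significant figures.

[B]_eq = 7.28 M

Q₀ = 0.002516 vs Keq = 18.27 ⇒ Q<K, forward
Step 1:
                    B           E           M
  init          7.218      0.3396       0.681
  Δ           -0.8178       2.453       1.636
  eq              6.4       2.793       2.317
  solve Keq expr → x = 0.8178; check Q = 18.27
Then remove 1.243 M of B.
Step 2:
                    B           E           M
  init          5.157       2.793       2.317
  Δ           0.04115     -0.1235    -0.08231
  eq            5.198        2.67       2.234
  solve Keq expr → x = -0.04115; check Q = 18.27
Then add 2.149 M of B.
Step 3:
                    B           E           M
  init          7.347        2.67       2.234
  Δ          -0.06752      0.2026       0.135
  eq             7.28       2.872       2.369
  solve Keq expr → x = 0.06752; check Q = 18.27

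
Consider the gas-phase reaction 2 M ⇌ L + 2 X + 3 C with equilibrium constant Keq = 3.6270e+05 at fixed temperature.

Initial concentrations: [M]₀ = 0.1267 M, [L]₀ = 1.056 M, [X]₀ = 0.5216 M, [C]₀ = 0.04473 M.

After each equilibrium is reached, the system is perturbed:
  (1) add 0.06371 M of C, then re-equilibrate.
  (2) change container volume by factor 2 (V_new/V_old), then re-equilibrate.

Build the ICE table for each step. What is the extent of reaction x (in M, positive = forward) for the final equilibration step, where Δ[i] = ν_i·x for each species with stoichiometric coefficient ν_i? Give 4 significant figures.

x = 3.4749e-05 M

Q₀ = 0.001602 vs Keq = 3.6270e+05 ⇒ Q<K, forward
Step 1:
                   M          L          X          C
  I           0.1267      1.056     0.5216    0.04473
  C          -0.1266    0.06329     0.1266     0.1899
  E       1.2937e-04      1.119     0.6482     0.2346
  solve Keq expr → x = 0.06329; check Q = 3.6270e+05
Then add 0.06371 M of C.
Step 2:
                   M          L          X          C
  I       1.2937e-04      1.119     0.6482     0.2983
  C       5.6037e-05 -2.8019e-05 -5.6037e-05 -8.4056e-05
  E       1.8541e-04      1.119     0.6481     0.2982
  solve Keq expr → x = -2.8019e-05; check Q = 3.6270e+05
Then change container volume by factor 2 (V_new/V_old).
Step 3:
                   M          L          X          C
  I       9.2704e-05     0.5596     0.3241     0.1491
  C       -6.9498e-05 3.4749e-05 6.9498e-05 1.0425e-04
  E       2.3206e-05     0.5597     0.3241     0.1492
  solve Keq expr → x = 3.4749e-05; check Q = 3.6270e+05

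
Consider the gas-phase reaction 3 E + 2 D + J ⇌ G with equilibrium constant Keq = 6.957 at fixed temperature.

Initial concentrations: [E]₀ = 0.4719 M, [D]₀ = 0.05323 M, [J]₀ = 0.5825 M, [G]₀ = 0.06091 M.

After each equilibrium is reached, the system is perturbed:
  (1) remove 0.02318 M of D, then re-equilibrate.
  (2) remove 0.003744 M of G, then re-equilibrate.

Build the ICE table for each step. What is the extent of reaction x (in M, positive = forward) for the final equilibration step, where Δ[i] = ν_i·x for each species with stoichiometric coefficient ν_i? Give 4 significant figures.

Q₀ = 351.2 vs Keq = 6.957 ⇒ Q>K, reverse
Step 1:
                    E           D           J           G
  I            0.4719     0.05323      0.5825     0.06091
  C            0.1284     0.08557     0.04278    -0.04278
  E            0.6003      0.1388      0.6253     0.01813
  solve Keq expr → x = -0.04278; check Q = 6.957
Then remove 0.02318 M of D.
Step 2:
                    E           D           J           G
  I            0.6003      0.1156      0.6253     0.01813
  C          0.009877    0.006585    0.003292   -0.003292
  E            0.6101      0.1222      0.6286     0.01483
  solve Keq expr → x = -0.003292; check Q = 6.957
Then remove 0.003744 M of G.
Step 3:
                    E           D           J           G
  I            0.6101      0.1222      0.6286     0.01109
  C         -0.006611   -0.004407   -0.002204    0.002204
  E            0.6035      0.1178      0.6264     0.01329
  solve Keq expr → x = 0.002204; check Q = 6.957

x = 0.002204 M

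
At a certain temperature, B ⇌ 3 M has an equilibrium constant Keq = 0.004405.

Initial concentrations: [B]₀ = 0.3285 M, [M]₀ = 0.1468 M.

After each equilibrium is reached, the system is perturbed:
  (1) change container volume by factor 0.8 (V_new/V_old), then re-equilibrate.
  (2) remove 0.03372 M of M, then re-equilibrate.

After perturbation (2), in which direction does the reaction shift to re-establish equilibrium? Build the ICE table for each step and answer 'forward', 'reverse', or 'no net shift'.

Direction: forward

Q₀ = 0.00963 vs Keq = 0.004405 ⇒ Q>K, reverse
Step 1:
                   B          M
  I           0.3285     0.1468
  C          0.01082   -0.03246
  E           0.3393     0.1143
  solve Keq expr → x = -0.01082; check Q = 0.004405
Then change container volume by factor 0.8 (V_new/V_old).
Step 2:
                   B          M
  I           0.4242     0.1429
  C          0.00638   -0.01914
  E           0.4305     0.1238
  solve Keq expr → x = -0.00638; check Q = 0.004405
Then remove 0.03372 M of M.
Step 3:
                   B          M
  I           0.4305    0.09006
  C         -0.01089    0.03267
  E           0.4196     0.1227
  solve Keq expr → x = 0.01089; check Q = 0.004405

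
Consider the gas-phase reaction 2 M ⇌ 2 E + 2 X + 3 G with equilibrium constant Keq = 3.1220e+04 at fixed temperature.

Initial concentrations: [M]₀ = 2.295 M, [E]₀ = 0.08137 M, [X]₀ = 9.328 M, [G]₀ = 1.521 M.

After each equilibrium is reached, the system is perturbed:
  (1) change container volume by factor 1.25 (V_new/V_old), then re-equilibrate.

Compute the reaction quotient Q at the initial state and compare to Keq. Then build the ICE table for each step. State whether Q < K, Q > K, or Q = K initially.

Q₀ = 0.3849 vs Keq = 3.1220e+04 ⇒ Q<K, forward
Step 1:
                   M          E          X          G
  init         2.295    0.08137      9.328      1.521
  Δ           -1.544      1.544      1.544      2.315
  eq          0.7513      1.625      10.87      3.836
  solve Keq expr → x = 0.7718; check Q = 3.1220e+04
Then change container volume by factor 1.25 (V_new/V_old).
Step 2:
                   M          E          X          G
  init        0.6011        1.3      8.697      3.069
  Δ          -0.1603     0.1603     0.1603     0.2404
  eq          0.4408       1.46      8.858       3.31
  solve Keq expr → x = 0.08015; check Q = 3.1220e+04

Q₀ = 0.3849; Q < K (proceeds forward)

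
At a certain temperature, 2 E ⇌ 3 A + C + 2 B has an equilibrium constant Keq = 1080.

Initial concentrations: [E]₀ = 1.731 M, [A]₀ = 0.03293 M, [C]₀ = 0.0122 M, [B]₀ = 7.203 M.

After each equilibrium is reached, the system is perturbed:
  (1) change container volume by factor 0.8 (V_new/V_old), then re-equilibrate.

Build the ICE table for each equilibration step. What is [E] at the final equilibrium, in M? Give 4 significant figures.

[E]_eq = 0.7973 M

Q₀ = 7.5434e-06 vs Keq = 1080 ⇒ Q<K, forward
Step 1:
                  E         A         C         B
  Initial     1.731   0.03293    0.0122     7.203
  Change     -1.218     1.828    0.6092     1.218
  Equil      0.5126      1.86    0.6214     8.421
  solve Keq expr → x = 0.6092; check Q = 1080
Then change container volume by factor 0.8 (V_new/V_old).
Step 2:
                  E         A         C         B
  Initial    0.6408     2.326    0.7767     10.53
  Change     0.1565   -0.2348  -0.07827   -0.1565
  Equil      0.7973     2.091    0.6985     10.37
  solve Keq expr → x = -0.07827; check Q = 1080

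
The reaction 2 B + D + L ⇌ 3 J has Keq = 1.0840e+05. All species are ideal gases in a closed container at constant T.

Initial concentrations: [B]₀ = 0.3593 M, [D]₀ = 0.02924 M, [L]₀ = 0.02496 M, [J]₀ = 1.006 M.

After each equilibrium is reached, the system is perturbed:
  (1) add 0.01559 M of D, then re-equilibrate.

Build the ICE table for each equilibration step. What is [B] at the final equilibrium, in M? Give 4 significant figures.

[B]_eq = 0.3184 M

Q₀ = 1.0806e+04 vs Keq = 1.0840e+05 ⇒ Q<K, forward
Step 1:
                   B          D          L          J
  I           0.3593    0.02924    0.02496      1.006
  C         -0.03351   -0.01676   -0.01676    0.05027
  E           0.3258    0.01248   0.008204      1.056
  solve Keq expr → x = 0.01676; check Q = 1.0840e+05
Then add 0.01559 M of D.
Step 2:
                   B          D          L          J
  I           0.3258    0.02807   0.008204      1.056
  C        -0.007344  -0.003672  -0.003672    0.01102
  E           0.3184     0.0244   0.004532      1.067
  solve Keq expr → x = 0.003672; check Q = 1.0840e+05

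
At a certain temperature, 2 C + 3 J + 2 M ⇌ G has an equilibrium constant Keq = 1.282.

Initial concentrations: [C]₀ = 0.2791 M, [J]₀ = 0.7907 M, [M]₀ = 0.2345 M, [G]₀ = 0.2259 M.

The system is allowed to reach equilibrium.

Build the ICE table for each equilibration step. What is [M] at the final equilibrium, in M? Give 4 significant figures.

Q₀ = 106.7 vs Keq = 1.282 ⇒ Q>K, reverse
Step 1:
                    C           J           M           G
  I            0.2791      0.7907      0.2345      0.2259
  C            0.2333      0.3499      0.2333     -0.1166
  E            0.5124       1.141      0.4678      0.1093
  solve Keq expr → x = -0.1166; check Q = 1.282

[M]_eq = 0.4678 M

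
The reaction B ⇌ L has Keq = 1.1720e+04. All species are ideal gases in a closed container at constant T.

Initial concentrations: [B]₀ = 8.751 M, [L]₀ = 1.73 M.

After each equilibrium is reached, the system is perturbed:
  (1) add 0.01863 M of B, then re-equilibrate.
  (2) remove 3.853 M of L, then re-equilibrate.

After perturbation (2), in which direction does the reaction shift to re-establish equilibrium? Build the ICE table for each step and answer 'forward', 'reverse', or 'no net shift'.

Direction: forward

Q₀ = 0.1977 vs Keq = 1.1720e+04 ⇒ Q<K, forward
Step 1:
                  B         L
  I           8.751      1.73
  C           -8.75      8.75
  E       8.9421e-04     10.48
  solve Keq expr → x = 8.75; check Q = 1.1720e+04
Then add 0.01863 M of B.
Step 2:
                  B         L
  I         0.01952     10.48
  C        -0.01863   0.01863
  E       8.9580e-04      10.5
  solve Keq expr → x = 0.01863; check Q = 1.1720e+04
Then remove 3.853 M of L.
Step 3:
                  B         L
  I       8.9580e-04     6.646
  C       -3.2873e-04 3.2873e-04
  E       5.6707e-04     6.646
  solve Keq expr → x = 3.2873e-04; check Q = 1.1720e+04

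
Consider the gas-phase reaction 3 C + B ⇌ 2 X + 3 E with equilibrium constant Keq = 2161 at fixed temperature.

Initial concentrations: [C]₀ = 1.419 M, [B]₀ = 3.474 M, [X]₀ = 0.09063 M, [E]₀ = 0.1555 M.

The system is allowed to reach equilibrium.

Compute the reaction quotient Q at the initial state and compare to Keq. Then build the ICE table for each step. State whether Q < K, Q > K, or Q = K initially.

Q₀ = 3.1114e-06; Q < K (proceeds forward)

Q₀ = 3.1114e-06 vs Keq = 2161 ⇒ Q<K, forward
Step 1:
                  C         B         X         E
  init        1.419     3.474   0.09063    0.1555
  Δ           -1.34   -0.4466    0.8933      1.34
  eq         0.0791     3.027    0.9839     1.495
  solve Keq expr → x = 0.4466; check Q = 2161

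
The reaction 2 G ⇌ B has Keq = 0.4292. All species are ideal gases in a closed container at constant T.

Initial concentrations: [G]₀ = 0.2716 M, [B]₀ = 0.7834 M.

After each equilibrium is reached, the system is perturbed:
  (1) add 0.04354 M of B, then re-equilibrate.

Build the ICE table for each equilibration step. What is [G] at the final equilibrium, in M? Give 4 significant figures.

[G]_eq = 1.025 M

Q₀ = 10.62 vs Keq = 0.4292 ⇒ Q>K, reverse
Step 1:
                  G         B
  init       0.2716    0.7834
  Δ           0.721   -0.3605
  eq         0.9926    0.4229
  solve Keq expr → x = -0.3605; check Q = 0.4292
Then add 0.04354 M of B.
Step 2:
                  G         B
  init       0.9926    0.4664
  Δ         0.03188  -0.01594
  eq          1.025    0.4505
  solve Keq expr → x = -0.01594; check Q = 0.4292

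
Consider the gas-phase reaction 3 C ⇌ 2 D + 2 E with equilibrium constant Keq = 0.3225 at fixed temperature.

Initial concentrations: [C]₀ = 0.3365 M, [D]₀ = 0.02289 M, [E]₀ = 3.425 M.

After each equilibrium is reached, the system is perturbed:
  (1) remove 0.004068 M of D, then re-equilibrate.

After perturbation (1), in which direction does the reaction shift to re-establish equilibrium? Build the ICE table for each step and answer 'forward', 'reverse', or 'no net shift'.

Q₀ = 0.1613 vs Keq = 0.3225 ⇒ Q<K, forward
Step 1:
                   C          D          E
  I           0.3365    0.02289      3.425
  C         -0.01162   0.007745   0.007745
  E           0.3249    0.03063      3.433
  solve Keq expr → x = 0.003872; check Q = 0.3225
Then remove 0.004068 M of D.
Step 2:
                   C          D          E
  I           0.3249    0.02657      3.433
  C        -0.005001   0.003334   0.003334
  E           0.3199     0.0299      3.436
  solve Keq expr → x = 0.001667; check Q = 0.3225

Direction: forward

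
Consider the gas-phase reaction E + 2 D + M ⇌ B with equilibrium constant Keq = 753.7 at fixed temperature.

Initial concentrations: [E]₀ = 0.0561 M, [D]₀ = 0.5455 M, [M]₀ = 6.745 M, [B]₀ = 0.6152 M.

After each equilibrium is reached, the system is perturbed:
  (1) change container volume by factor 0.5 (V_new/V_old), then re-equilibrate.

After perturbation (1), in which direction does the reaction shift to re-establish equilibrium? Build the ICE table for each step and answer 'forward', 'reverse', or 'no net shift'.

Direction: forward

Q₀ = 5.464 vs Keq = 753.7 ⇒ Q<K, forward
Step 1:
                   E          D          M          B
  Initial     0.0561     0.5455      6.745     0.6152
  Change     -0.0554    -0.1108    -0.0554     0.0554
  Equil   7.0383e-04     0.4347       6.69     0.6706
  solve Keq expr → x = 0.0554; check Q = 753.7
Then change container volume by factor 0.5 (V_new/V_old).
Step 2:
                   E          D          M          B
  Initial   0.001408     0.8694      13.38      1.341
  Change   -0.001231  -0.002461  -0.001231   0.001231
  Equil   1.7714e-04      0.867      13.38      1.342
  solve Keq expr → x = 0.001231; check Q = 753.7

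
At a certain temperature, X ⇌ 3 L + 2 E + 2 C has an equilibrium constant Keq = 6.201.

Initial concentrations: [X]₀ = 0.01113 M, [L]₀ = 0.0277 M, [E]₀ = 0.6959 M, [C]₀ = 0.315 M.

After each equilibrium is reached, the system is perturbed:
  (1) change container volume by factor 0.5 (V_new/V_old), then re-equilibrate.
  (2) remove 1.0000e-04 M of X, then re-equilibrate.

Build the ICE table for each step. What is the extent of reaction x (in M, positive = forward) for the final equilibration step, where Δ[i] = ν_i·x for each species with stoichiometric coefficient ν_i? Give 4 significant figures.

Q₀ = 9.1761e-05 vs Keq = 6.201 ⇒ Q<K, forward
Step 1:
                  X         L         E         C
  Initial   0.01113    0.0277    0.6959     0.315
  Change   -0.01113   0.03338   0.02226   0.02226
  Equil   2.1561e-06   0.06108    0.7182    0.3373
  solve Keq expr → x = 0.01113; check Q = 6.201
Then change container volume by factor 0.5 (V_new/V_old).
Step 2:
                  X         L         E         C
  Initial 4.3122e-06    0.1222     1.436    0.6745
  Change  2.6567e-04 -7.9702e-04 -5.3135e-04 -5.3135e-04
  Equil   2.6999e-04    0.1214     1.436     0.674
  solve Keq expr → x = -2.6567e-04; check Q = 6.201
Then remove 1.0000e-04 M of X.
Step 3:
                  X         L         E         C
  Initial 1.6999e-04    0.1214     1.436     0.674
  Change  9.7818e-05 -2.9345e-04 -1.9564e-04 -1.9564e-04
  Equil   2.6780e-04    0.1211     1.436    0.6738
  solve Keq expr → x = -9.7818e-05; check Q = 6.201

x = -9.7818e-05 M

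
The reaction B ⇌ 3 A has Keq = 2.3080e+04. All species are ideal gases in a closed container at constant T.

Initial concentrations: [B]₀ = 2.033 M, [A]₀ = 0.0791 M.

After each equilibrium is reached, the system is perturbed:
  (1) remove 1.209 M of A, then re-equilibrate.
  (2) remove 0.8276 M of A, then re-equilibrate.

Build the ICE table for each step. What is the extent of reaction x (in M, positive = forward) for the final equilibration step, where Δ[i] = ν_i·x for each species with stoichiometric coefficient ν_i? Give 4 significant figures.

Q₀ = 2.4344e-04 vs Keq = 2.3080e+04 ⇒ Q<K, forward
Step 1:
                   B          A
  I            2.033     0.0791
  C           -2.023      6.069
  E          0.01007      6.148
  solve Keq expr → x = 2.023; check Q = 2.3080e+04
Then remove 1.209 M of A.
Step 2:
                   B          A
  I          0.01007      4.939
  C        -0.004802    0.01441
  E         0.005266      4.953
  solve Keq expr → x = 0.004802; check Q = 2.3080e+04
Then remove 0.8276 M of A.
Step 3:
                   B          A
  I         0.005266      4.126
  C        -0.002208   0.006625
  E         0.003057      4.132
  solve Keq expr → x = 0.002208; check Q = 2.3080e+04

x = 0.002208 M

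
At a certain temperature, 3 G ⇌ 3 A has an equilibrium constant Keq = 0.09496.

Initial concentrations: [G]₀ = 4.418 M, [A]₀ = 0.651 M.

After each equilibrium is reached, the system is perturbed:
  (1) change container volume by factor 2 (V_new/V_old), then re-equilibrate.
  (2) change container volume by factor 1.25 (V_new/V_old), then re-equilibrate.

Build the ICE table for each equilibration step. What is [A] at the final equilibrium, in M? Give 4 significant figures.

Q₀ = 0.003199 vs Keq = 0.09496 ⇒ Q<K, forward
Step 1:
                   G          A
  I            4.418      0.651
  C          -0.9371     0.9371
  E            3.481      1.588
  solve Keq expr → x = 0.3124; check Q = 0.09496
Then change container volume by factor 2 (V_new/V_old).
Step 2:
                   G          A
  I             1.74      0.794
  C                0          0
  E             1.74      0.794
  solve Keq expr → x = 0; check Q = 0.09496
Then change container volume by factor 1.25 (V_new/V_old).
Step 3:
                   G          A
  I            1.392     0.6352
  C                0          0
  E            1.392     0.6352
  solve Keq expr → x = 0; check Q = 0.09496

[A]_eq = 0.6352 M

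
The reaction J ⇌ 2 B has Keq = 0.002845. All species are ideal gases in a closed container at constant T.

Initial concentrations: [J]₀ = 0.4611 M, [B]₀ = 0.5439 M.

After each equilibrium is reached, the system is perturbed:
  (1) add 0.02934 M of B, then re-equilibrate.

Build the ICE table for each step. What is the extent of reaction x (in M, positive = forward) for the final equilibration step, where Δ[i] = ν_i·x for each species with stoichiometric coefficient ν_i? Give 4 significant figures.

Q₀ = 0.6416 vs Keq = 0.002845 ⇒ Q>K, reverse
Step 1:
                   J          B
  I           0.4611     0.5439
  C           0.2495    -0.4989
  E           0.7106    0.04496
  solve Keq expr → x = -0.2495; check Q = 0.002845
Then add 0.02934 M of B.
Step 2:
                   J          B
  I           0.7106     0.0743
  C          0.01444   -0.02889
  E            0.725    0.04542
  solve Keq expr → x = -0.01444; check Q = 0.002845

x = -0.01444 M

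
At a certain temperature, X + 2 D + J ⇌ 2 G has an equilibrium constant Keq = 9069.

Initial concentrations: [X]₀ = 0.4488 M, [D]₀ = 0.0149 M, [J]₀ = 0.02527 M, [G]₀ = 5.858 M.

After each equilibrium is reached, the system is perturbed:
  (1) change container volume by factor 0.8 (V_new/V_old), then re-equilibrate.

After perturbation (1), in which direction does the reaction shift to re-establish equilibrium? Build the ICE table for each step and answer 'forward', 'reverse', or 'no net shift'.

Q₀ = 1.3629e+07 vs Keq = 9069 ⇒ Q>K, reverse
Step 1:
                   X          D          J          G
  Initial     0.4488     0.0149    0.02527      5.858
  Change      0.1037     0.2074     0.1037    -0.2074
  Equil       0.5525     0.2223      0.129      5.651
  solve Keq expr → x = -0.1037; check Q = 9069
Then change container volume by factor 0.8 (V_new/V_old).
Step 2:
                   X          D          J          G
  Initial     0.6906     0.2779     0.1612      7.063
  Change    -0.01854   -0.03708   -0.01854    0.03708
  Equil       0.6721     0.2408     0.1427        7.1
  solve Keq expr → x = 0.01854; check Q = 9069

Direction: forward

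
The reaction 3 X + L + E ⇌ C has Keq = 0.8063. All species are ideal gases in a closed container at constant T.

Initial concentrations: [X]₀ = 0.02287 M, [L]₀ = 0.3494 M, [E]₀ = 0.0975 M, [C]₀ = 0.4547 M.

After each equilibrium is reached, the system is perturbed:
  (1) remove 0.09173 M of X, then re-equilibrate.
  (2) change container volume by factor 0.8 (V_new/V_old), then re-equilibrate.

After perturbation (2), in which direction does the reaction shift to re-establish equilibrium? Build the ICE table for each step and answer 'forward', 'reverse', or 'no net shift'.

Direction: forward

Q₀ = 1.1158e+06 vs Keq = 0.8063 ⇒ Q>K, reverse
Step 1:
                    X           L           E           C
  I           0.02287      0.3494      0.0975      0.4547
  C            0.8917      0.2972      0.2972     -0.2972
  E            0.9146      0.6466      0.3947      0.1575
  solve Keq expr → x = -0.2972; check Q = 0.8063
Then remove 0.09173 M of X.
Step 2:
                    X           L           E           C
  I            0.8229      0.6466      0.3947      0.1575
  C           0.04458     0.01486     0.01486    -0.01486
  E            0.8674      0.6615      0.4096      0.1426
  solve Keq expr → x = -0.01486; check Q = 0.8063
Then change container volume by factor 0.8 (V_new/V_old).
Step 3:
                    X           L           E           C
  I             1.084      0.8269       0.512      0.1782
  C           -0.1558    -0.05192    -0.05192     0.05192
  E            0.9286       0.775      0.4601      0.2302
  solve Keq expr → x = 0.05192; check Q = 0.8063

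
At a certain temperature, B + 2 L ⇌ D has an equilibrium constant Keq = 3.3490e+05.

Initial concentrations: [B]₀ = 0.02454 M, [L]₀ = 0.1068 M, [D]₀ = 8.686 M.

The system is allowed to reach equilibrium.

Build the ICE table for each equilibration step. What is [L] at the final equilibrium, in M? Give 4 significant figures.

Q₀ = 3.1031e+04 vs Keq = 3.3490e+05 ⇒ Q<K, forward
Step 1:
                    B           L           D
  Initial     0.02454      0.1068       8.686
  Change     -0.01904    -0.03807     0.01904
  Equil      0.005503     0.06873       8.705
  solve Keq expr → x = 0.01904; check Q = 3.3490e+05

[L]_eq = 0.06873 M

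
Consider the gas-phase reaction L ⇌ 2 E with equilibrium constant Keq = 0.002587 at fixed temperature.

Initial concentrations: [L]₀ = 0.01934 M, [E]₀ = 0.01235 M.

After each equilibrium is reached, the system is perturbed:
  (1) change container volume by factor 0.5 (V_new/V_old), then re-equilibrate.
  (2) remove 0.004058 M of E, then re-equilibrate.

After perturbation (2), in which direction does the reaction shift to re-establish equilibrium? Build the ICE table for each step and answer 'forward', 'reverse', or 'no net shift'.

Direction: forward

Q₀ = 0.007886 vs Keq = 0.002587 ⇒ Q>K, reverse
Step 1:
                  L         E
  I         0.01934   0.01235
  C        0.002423 -0.004847
  E         0.02176  0.007503
  solve Keq expr → x = -0.002423; check Q = 0.002587
Then change container volume by factor 0.5 (V_new/V_old).
Step 2:
                  L         E
  I         0.04353   0.01501
  C        0.002073 -0.004146
  E          0.0456   0.01086
  solve Keq expr → x = -0.002073; check Q = 0.002587
Then remove 0.004058 M of E.
Step 3:
                  L         E
  I          0.0456  0.006803
  C       -0.001914  0.003828
  E         0.04369   0.01063
  solve Keq expr → x = 0.001914; check Q = 0.002587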